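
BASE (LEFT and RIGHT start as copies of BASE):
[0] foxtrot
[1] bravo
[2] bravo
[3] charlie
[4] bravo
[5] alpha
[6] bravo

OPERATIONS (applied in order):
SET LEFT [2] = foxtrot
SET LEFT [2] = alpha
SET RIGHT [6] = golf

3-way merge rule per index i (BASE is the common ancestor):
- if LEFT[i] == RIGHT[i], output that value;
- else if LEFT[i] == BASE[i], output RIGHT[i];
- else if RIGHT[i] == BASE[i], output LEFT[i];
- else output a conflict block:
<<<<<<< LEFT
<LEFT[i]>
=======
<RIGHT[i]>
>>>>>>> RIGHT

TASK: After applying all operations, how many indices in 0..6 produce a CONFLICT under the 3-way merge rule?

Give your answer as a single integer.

Final LEFT:  [foxtrot, bravo, alpha, charlie, bravo, alpha, bravo]
Final RIGHT: [foxtrot, bravo, bravo, charlie, bravo, alpha, golf]
i=0: L=foxtrot R=foxtrot -> agree -> foxtrot
i=1: L=bravo R=bravo -> agree -> bravo
i=2: L=alpha, R=bravo=BASE -> take LEFT -> alpha
i=3: L=charlie R=charlie -> agree -> charlie
i=4: L=bravo R=bravo -> agree -> bravo
i=5: L=alpha R=alpha -> agree -> alpha
i=6: L=bravo=BASE, R=golf -> take RIGHT -> golf
Conflict count: 0

Answer: 0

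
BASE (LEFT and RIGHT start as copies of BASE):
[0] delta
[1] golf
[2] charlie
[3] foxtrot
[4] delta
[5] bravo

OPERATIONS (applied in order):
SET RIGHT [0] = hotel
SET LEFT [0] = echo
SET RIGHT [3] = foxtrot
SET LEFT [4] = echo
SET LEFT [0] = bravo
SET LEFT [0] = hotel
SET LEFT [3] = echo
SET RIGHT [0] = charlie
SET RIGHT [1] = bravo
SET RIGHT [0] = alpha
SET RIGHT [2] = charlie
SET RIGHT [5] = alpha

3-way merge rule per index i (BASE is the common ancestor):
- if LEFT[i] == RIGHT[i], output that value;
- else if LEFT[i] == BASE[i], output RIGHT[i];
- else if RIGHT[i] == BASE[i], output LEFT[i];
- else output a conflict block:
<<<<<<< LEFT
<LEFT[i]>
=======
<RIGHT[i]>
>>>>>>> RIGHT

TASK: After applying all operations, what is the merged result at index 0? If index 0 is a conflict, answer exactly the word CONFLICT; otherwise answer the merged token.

Final LEFT:  [hotel, golf, charlie, echo, echo, bravo]
Final RIGHT: [alpha, bravo, charlie, foxtrot, delta, alpha]
i=0: BASE=delta L=hotel R=alpha all differ -> CONFLICT
i=1: L=golf=BASE, R=bravo -> take RIGHT -> bravo
i=2: L=charlie R=charlie -> agree -> charlie
i=3: L=echo, R=foxtrot=BASE -> take LEFT -> echo
i=4: L=echo, R=delta=BASE -> take LEFT -> echo
i=5: L=bravo=BASE, R=alpha -> take RIGHT -> alpha
Index 0 -> CONFLICT

Answer: CONFLICT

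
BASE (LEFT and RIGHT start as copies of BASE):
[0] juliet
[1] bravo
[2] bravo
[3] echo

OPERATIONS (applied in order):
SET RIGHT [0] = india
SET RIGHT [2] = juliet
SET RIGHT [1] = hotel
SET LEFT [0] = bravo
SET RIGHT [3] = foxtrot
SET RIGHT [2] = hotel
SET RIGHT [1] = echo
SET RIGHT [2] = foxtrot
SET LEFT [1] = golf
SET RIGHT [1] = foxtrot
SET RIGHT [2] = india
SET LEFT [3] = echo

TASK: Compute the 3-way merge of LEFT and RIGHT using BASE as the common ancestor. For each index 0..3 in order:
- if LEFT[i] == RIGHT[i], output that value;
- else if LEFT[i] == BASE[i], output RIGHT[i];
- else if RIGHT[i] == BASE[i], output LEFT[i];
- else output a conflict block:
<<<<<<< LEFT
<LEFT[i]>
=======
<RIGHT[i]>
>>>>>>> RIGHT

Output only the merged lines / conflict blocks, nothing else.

Final LEFT:  [bravo, golf, bravo, echo]
Final RIGHT: [india, foxtrot, india, foxtrot]
i=0: BASE=juliet L=bravo R=india all differ -> CONFLICT
i=1: BASE=bravo L=golf R=foxtrot all differ -> CONFLICT
i=2: L=bravo=BASE, R=india -> take RIGHT -> india
i=3: L=echo=BASE, R=foxtrot -> take RIGHT -> foxtrot

Answer: <<<<<<< LEFT
bravo
=======
india
>>>>>>> RIGHT
<<<<<<< LEFT
golf
=======
foxtrot
>>>>>>> RIGHT
india
foxtrot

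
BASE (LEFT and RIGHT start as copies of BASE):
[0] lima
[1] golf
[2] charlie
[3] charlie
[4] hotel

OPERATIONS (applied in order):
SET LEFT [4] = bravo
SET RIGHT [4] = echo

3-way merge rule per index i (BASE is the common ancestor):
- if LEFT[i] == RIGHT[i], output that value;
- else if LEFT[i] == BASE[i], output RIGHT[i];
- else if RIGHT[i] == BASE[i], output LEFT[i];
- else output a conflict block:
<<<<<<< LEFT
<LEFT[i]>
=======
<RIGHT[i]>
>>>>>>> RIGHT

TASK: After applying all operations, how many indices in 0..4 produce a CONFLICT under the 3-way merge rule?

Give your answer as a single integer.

Answer: 1

Derivation:
Final LEFT:  [lima, golf, charlie, charlie, bravo]
Final RIGHT: [lima, golf, charlie, charlie, echo]
i=0: L=lima R=lima -> agree -> lima
i=1: L=golf R=golf -> agree -> golf
i=2: L=charlie R=charlie -> agree -> charlie
i=3: L=charlie R=charlie -> agree -> charlie
i=4: BASE=hotel L=bravo R=echo all differ -> CONFLICT
Conflict count: 1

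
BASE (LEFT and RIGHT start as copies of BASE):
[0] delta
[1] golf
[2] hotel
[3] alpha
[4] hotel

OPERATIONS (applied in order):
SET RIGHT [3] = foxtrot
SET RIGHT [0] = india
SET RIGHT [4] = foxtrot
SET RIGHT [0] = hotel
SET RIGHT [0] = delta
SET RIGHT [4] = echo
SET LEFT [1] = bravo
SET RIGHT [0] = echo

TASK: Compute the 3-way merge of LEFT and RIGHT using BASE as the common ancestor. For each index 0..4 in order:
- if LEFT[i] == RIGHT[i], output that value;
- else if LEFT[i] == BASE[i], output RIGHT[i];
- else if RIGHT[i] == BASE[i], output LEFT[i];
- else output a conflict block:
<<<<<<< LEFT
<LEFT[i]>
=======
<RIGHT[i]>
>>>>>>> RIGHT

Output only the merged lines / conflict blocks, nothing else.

Final LEFT:  [delta, bravo, hotel, alpha, hotel]
Final RIGHT: [echo, golf, hotel, foxtrot, echo]
i=0: L=delta=BASE, R=echo -> take RIGHT -> echo
i=1: L=bravo, R=golf=BASE -> take LEFT -> bravo
i=2: L=hotel R=hotel -> agree -> hotel
i=3: L=alpha=BASE, R=foxtrot -> take RIGHT -> foxtrot
i=4: L=hotel=BASE, R=echo -> take RIGHT -> echo

Answer: echo
bravo
hotel
foxtrot
echo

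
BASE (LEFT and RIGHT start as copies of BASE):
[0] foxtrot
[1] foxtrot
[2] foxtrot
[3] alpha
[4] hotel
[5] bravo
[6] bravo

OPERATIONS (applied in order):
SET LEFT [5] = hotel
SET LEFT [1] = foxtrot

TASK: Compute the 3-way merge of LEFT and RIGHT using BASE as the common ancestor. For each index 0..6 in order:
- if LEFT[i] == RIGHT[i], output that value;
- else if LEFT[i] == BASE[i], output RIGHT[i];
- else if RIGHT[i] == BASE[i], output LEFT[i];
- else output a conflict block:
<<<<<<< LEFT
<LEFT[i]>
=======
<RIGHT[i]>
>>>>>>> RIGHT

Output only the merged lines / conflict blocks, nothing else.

Answer: foxtrot
foxtrot
foxtrot
alpha
hotel
hotel
bravo

Derivation:
Final LEFT:  [foxtrot, foxtrot, foxtrot, alpha, hotel, hotel, bravo]
Final RIGHT: [foxtrot, foxtrot, foxtrot, alpha, hotel, bravo, bravo]
i=0: L=foxtrot R=foxtrot -> agree -> foxtrot
i=1: L=foxtrot R=foxtrot -> agree -> foxtrot
i=2: L=foxtrot R=foxtrot -> agree -> foxtrot
i=3: L=alpha R=alpha -> agree -> alpha
i=4: L=hotel R=hotel -> agree -> hotel
i=5: L=hotel, R=bravo=BASE -> take LEFT -> hotel
i=6: L=bravo R=bravo -> agree -> bravo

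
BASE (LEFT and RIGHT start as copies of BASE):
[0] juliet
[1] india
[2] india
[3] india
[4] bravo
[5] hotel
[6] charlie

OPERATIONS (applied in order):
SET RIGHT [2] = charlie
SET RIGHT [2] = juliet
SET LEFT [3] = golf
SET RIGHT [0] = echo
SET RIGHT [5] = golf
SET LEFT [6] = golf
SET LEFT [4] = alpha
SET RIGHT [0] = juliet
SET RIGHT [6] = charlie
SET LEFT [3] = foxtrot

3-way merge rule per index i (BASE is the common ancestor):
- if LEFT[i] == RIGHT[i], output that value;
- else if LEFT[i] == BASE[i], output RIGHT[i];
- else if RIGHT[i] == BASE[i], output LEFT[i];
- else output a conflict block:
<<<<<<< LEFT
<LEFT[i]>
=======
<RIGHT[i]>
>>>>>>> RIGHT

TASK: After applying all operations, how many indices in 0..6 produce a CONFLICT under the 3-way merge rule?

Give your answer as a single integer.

Answer: 0

Derivation:
Final LEFT:  [juliet, india, india, foxtrot, alpha, hotel, golf]
Final RIGHT: [juliet, india, juliet, india, bravo, golf, charlie]
i=0: L=juliet R=juliet -> agree -> juliet
i=1: L=india R=india -> agree -> india
i=2: L=india=BASE, R=juliet -> take RIGHT -> juliet
i=3: L=foxtrot, R=india=BASE -> take LEFT -> foxtrot
i=4: L=alpha, R=bravo=BASE -> take LEFT -> alpha
i=5: L=hotel=BASE, R=golf -> take RIGHT -> golf
i=6: L=golf, R=charlie=BASE -> take LEFT -> golf
Conflict count: 0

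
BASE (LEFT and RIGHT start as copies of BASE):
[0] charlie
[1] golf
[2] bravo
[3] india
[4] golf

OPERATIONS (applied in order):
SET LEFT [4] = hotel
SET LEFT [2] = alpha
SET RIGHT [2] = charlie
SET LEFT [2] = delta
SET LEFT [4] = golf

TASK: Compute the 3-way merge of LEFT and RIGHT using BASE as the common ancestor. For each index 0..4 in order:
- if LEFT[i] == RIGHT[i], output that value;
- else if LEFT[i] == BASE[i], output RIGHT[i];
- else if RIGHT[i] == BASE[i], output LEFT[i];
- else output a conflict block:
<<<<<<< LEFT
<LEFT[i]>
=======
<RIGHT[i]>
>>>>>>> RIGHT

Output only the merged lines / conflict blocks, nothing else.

Answer: charlie
golf
<<<<<<< LEFT
delta
=======
charlie
>>>>>>> RIGHT
india
golf

Derivation:
Final LEFT:  [charlie, golf, delta, india, golf]
Final RIGHT: [charlie, golf, charlie, india, golf]
i=0: L=charlie R=charlie -> agree -> charlie
i=1: L=golf R=golf -> agree -> golf
i=2: BASE=bravo L=delta R=charlie all differ -> CONFLICT
i=3: L=india R=india -> agree -> india
i=4: L=golf R=golf -> agree -> golf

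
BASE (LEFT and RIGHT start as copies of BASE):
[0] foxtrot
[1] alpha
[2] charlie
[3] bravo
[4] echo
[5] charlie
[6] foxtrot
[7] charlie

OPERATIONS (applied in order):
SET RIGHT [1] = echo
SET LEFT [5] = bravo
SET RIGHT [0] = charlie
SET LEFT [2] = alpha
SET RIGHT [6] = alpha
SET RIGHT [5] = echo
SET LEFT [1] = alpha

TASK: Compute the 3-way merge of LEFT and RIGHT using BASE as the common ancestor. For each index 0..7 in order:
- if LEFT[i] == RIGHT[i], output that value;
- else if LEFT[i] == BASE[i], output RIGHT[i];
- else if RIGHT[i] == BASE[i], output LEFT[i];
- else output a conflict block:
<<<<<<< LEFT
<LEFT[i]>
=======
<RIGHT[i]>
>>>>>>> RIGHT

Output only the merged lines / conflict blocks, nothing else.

Final LEFT:  [foxtrot, alpha, alpha, bravo, echo, bravo, foxtrot, charlie]
Final RIGHT: [charlie, echo, charlie, bravo, echo, echo, alpha, charlie]
i=0: L=foxtrot=BASE, R=charlie -> take RIGHT -> charlie
i=1: L=alpha=BASE, R=echo -> take RIGHT -> echo
i=2: L=alpha, R=charlie=BASE -> take LEFT -> alpha
i=3: L=bravo R=bravo -> agree -> bravo
i=4: L=echo R=echo -> agree -> echo
i=5: BASE=charlie L=bravo R=echo all differ -> CONFLICT
i=6: L=foxtrot=BASE, R=alpha -> take RIGHT -> alpha
i=7: L=charlie R=charlie -> agree -> charlie

Answer: charlie
echo
alpha
bravo
echo
<<<<<<< LEFT
bravo
=======
echo
>>>>>>> RIGHT
alpha
charlie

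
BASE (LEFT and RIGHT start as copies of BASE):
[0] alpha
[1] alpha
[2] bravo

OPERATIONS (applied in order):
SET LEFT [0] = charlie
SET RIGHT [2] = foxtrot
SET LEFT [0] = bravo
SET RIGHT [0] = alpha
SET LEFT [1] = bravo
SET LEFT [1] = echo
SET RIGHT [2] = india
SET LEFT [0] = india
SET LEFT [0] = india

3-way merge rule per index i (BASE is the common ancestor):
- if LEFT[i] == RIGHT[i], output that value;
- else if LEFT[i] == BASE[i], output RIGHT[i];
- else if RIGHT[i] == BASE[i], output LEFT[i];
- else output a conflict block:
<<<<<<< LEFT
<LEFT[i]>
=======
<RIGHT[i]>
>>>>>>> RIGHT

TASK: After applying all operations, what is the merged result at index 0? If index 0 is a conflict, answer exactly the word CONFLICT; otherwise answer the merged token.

Answer: india

Derivation:
Final LEFT:  [india, echo, bravo]
Final RIGHT: [alpha, alpha, india]
i=0: L=india, R=alpha=BASE -> take LEFT -> india
i=1: L=echo, R=alpha=BASE -> take LEFT -> echo
i=2: L=bravo=BASE, R=india -> take RIGHT -> india
Index 0 -> india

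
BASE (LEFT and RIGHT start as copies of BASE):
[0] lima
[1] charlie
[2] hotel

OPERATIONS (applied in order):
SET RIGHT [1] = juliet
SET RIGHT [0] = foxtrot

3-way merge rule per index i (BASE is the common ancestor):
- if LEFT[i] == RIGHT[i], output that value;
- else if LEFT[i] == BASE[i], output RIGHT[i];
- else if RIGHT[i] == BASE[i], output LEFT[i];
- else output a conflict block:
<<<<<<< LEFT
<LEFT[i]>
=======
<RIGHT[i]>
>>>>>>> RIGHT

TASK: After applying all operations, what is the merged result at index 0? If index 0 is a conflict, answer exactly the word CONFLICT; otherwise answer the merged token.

Final LEFT:  [lima, charlie, hotel]
Final RIGHT: [foxtrot, juliet, hotel]
i=0: L=lima=BASE, R=foxtrot -> take RIGHT -> foxtrot
i=1: L=charlie=BASE, R=juliet -> take RIGHT -> juliet
i=2: L=hotel R=hotel -> agree -> hotel
Index 0 -> foxtrot

Answer: foxtrot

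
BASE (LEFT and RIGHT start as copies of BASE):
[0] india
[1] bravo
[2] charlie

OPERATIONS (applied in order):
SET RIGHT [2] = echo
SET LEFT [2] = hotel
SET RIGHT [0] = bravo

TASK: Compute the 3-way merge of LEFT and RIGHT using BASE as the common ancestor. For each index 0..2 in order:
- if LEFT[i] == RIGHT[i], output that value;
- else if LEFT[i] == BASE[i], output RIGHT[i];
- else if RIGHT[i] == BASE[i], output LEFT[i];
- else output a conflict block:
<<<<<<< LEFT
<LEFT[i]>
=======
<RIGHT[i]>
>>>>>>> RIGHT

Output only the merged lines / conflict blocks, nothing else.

Final LEFT:  [india, bravo, hotel]
Final RIGHT: [bravo, bravo, echo]
i=0: L=india=BASE, R=bravo -> take RIGHT -> bravo
i=1: L=bravo R=bravo -> agree -> bravo
i=2: BASE=charlie L=hotel R=echo all differ -> CONFLICT

Answer: bravo
bravo
<<<<<<< LEFT
hotel
=======
echo
>>>>>>> RIGHT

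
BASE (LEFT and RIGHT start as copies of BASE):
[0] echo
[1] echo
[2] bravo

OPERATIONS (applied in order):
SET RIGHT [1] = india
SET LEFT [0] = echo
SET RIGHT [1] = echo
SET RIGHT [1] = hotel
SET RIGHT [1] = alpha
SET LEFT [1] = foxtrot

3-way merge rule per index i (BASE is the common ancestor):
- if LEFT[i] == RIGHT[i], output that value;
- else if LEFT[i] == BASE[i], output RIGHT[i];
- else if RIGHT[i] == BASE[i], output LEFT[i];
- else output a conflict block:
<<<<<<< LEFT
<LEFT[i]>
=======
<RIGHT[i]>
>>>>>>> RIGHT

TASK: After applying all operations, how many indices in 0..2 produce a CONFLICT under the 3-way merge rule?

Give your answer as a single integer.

Answer: 1

Derivation:
Final LEFT:  [echo, foxtrot, bravo]
Final RIGHT: [echo, alpha, bravo]
i=0: L=echo R=echo -> agree -> echo
i=1: BASE=echo L=foxtrot R=alpha all differ -> CONFLICT
i=2: L=bravo R=bravo -> agree -> bravo
Conflict count: 1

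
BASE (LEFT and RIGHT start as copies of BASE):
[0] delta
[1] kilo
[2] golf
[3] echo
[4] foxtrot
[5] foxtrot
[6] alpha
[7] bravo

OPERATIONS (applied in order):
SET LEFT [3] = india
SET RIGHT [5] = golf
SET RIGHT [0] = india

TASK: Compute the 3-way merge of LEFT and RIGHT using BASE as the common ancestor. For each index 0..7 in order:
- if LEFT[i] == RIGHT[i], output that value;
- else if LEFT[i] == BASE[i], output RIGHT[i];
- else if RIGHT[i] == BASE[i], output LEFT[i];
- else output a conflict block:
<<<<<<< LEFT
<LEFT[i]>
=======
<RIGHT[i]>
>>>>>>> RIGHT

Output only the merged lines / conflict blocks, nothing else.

Final LEFT:  [delta, kilo, golf, india, foxtrot, foxtrot, alpha, bravo]
Final RIGHT: [india, kilo, golf, echo, foxtrot, golf, alpha, bravo]
i=0: L=delta=BASE, R=india -> take RIGHT -> india
i=1: L=kilo R=kilo -> agree -> kilo
i=2: L=golf R=golf -> agree -> golf
i=3: L=india, R=echo=BASE -> take LEFT -> india
i=4: L=foxtrot R=foxtrot -> agree -> foxtrot
i=5: L=foxtrot=BASE, R=golf -> take RIGHT -> golf
i=6: L=alpha R=alpha -> agree -> alpha
i=7: L=bravo R=bravo -> agree -> bravo

Answer: india
kilo
golf
india
foxtrot
golf
alpha
bravo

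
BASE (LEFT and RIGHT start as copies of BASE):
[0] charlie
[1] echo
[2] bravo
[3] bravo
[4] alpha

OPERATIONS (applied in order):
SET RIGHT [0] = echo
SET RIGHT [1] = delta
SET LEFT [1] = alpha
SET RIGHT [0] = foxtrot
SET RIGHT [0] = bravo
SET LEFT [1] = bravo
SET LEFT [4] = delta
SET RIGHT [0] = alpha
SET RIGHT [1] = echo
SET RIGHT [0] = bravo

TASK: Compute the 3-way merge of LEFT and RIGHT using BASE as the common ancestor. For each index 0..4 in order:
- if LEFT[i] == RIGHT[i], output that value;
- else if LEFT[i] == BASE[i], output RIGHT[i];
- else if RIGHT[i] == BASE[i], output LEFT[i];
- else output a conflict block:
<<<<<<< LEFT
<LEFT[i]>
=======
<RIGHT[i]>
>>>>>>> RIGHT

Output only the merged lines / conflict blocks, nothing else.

Answer: bravo
bravo
bravo
bravo
delta

Derivation:
Final LEFT:  [charlie, bravo, bravo, bravo, delta]
Final RIGHT: [bravo, echo, bravo, bravo, alpha]
i=0: L=charlie=BASE, R=bravo -> take RIGHT -> bravo
i=1: L=bravo, R=echo=BASE -> take LEFT -> bravo
i=2: L=bravo R=bravo -> agree -> bravo
i=3: L=bravo R=bravo -> agree -> bravo
i=4: L=delta, R=alpha=BASE -> take LEFT -> delta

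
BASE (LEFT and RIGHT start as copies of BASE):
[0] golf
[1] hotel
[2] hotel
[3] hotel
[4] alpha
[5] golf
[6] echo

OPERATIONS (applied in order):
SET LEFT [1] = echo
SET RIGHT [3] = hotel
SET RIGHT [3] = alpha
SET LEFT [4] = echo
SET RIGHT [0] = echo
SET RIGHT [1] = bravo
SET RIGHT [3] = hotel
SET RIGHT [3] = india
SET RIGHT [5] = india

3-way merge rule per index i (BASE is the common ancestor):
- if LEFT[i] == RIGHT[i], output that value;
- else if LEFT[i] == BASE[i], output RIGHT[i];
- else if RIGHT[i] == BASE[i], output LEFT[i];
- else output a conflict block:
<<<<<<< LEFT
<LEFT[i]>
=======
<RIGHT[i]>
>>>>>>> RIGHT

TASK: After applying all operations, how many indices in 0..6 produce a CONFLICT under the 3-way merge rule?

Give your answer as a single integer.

Answer: 1

Derivation:
Final LEFT:  [golf, echo, hotel, hotel, echo, golf, echo]
Final RIGHT: [echo, bravo, hotel, india, alpha, india, echo]
i=0: L=golf=BASE, R=echo -> take RIGHT -> echo
i=1: BASE=hotel L=echo R=bravo all differ -> CONFLICT
i=2: L=hotel R=hotel -> agree -> hotel
i=3: L=hotel=BASE, R=india -> take RIGHT -> india
i=4: L=echo, R=alpha=BASE -> take LEFT -> echo
i=5: L=golf=BASE, R=india -> take RIGHT -> india
i=6: L=echo R=echo -> agree -> echo
Conflict count: 1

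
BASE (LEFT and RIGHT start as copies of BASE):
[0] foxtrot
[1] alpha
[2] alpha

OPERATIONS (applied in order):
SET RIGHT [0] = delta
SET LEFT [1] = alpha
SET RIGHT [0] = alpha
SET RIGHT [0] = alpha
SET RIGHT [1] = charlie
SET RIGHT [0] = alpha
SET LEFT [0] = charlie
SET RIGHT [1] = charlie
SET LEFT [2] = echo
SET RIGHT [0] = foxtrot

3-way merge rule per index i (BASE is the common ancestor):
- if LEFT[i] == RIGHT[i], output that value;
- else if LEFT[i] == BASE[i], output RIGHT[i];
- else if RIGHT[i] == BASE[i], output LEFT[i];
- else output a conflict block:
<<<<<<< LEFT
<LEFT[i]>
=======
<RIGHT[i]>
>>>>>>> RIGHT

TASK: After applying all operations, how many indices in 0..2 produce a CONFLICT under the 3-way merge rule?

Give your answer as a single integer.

Final LEFT:  [charlie, alpha, echo]
Final RIGHT: [foxtrot, charlie, alpha]
i=0: L=charlie, R=foxtrot=BASE -> take LEFT -> charlie
i=1: L=alpha=BASE, R=charlie -> take RIGHT -> charlie
i=2: L=echo, R=alpha=BASE -> take LEFT -> echo
Conflict count: 0

Answer: 0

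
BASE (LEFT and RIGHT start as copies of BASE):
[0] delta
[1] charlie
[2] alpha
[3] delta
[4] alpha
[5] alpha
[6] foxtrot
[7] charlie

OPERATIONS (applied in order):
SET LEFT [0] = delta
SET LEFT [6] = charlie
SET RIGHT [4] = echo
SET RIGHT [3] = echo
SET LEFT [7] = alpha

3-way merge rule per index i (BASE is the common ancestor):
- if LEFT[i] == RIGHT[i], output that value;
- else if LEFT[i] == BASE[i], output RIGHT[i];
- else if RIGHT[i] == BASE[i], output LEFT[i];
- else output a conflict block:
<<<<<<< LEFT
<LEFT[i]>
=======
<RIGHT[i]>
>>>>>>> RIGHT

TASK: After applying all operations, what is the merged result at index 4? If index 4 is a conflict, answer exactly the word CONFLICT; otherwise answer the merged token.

Final LEFT:  [delta, charlie, alpha, delta, alpha, alpha, charlie, alpha]
Final RIGHT: [delta, charlie, alpha, echo, echo, alpha, foxtrot, charlie]
i=0: L=delta R=delta -> agree -> delta
i=1: L=charlie R=charlie -> agree -> charlie
i=2: L=alpha R=alpha -> agree -> alpha
i=3: L=delta=BASE, R=echo -> take RIGHT -> echo
i=4: L=alpha=BASE, R=echo -> take RIGHT -> echo
i=5: L=alpha R=alpha -> agree -> alpha
i=6: L=charlie, R=foxtrot=BASE -> take LEFT -> charlie
i=7: L=alpha, R=charlie=BASE -> take LEFT -> alpha
Index 4 -> echo

Answer: echo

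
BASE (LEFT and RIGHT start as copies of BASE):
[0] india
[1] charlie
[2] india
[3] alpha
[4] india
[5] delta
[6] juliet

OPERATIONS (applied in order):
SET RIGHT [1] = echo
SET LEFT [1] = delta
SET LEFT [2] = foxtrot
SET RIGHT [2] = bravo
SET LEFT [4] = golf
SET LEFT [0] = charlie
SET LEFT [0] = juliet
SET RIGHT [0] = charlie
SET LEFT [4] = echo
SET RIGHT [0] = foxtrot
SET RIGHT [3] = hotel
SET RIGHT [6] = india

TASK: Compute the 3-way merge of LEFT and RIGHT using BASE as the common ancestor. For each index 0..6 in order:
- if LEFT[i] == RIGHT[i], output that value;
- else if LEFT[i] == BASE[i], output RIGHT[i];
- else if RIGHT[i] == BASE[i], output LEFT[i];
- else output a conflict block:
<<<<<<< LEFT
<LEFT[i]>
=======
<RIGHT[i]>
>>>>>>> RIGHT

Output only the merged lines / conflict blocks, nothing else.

Final LEFT:  [juliet, delta, foxtrot, alpha, echo, delta, juliet]
Final RIGHT: [foxtrot, echo, bravo, hotel, india, delta, india]
i=0: BASE=india L=juliet R=foxtrot all differ -> CONFLICT
i=1: BASE=charlie L=delta R=echo all differ -> CONFLICT
i=2: BASE=india L=foxtrot R=bravo all differ -> CONFLICT
i=3: L=alpha=BASE, R=hotel -> take RIGHT -> hotel
i=4: L=echo, R=india=BASE -> take LEFT -> echo
i=5: L=delta R=delta -> agree -> delta
i=6: L=juliet=BASE, R=india -> take RIGHT -> india

Answer: <<<<<<< LEFT
juliet
=======
foxtrot
>>>>>>> RIGHT
<<<<<<< LEFT
delta
=======
echo
>>>>>>> RIGHT
<<<<<<< LEFT
foxtrot
=======
bravo
>>>>>>> RIGHT
hotel
echo
delta
india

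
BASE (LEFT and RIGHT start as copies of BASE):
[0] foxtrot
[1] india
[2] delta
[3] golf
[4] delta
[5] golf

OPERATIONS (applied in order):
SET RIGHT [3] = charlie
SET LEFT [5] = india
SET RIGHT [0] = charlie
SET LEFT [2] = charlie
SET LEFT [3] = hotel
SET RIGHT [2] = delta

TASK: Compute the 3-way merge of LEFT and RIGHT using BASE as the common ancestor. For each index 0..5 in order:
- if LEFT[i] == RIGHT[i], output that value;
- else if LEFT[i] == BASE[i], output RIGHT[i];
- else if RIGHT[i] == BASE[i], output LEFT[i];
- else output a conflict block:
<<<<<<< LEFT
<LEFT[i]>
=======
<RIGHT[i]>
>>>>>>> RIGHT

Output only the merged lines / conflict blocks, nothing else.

Answer: charlie
india
charlie
<<<<<<< LEFT
hotel
=======
charlie
>>>>>>> RIGHT
delta
india

Derivation:
Final LEFT:  [foxtrot, india, charlie, hotel, delta, india]
Final RIGHT: [charlie, india, delta, charlie, delta, golf]
i=0: L=foxtrot=BASE, R=charlie -> take RIGHT -> charlie
i=1: L=india R=india -> agree -> india
i=2: L=charlie, R=delta=BASE -> take LEFT -> charlie
i=3: BASE=golf L=hotel R=charlie all differ -> CONFLICT
i=4: L=delta R=delta -> agree -> delta
i=5: L=india, R=golf=BASE -> take LEFT -> india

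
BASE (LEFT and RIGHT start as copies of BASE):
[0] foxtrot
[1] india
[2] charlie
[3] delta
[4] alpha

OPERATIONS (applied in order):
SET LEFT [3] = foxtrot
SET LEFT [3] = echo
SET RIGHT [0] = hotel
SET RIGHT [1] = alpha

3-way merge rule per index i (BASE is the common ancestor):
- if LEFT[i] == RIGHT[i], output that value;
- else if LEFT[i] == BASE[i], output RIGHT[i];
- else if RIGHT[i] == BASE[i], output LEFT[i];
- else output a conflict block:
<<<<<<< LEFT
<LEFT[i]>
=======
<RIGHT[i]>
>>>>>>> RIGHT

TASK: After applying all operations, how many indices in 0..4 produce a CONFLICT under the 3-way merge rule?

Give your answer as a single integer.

Answer: 0

Derivation:
Final LEFT:  [foxtrot, india, charlie, echo, alpha]
Final RIGHT: [hotel, alpha, charlie, delta, alpha]
i=0: L=foxtrot=BASE, R=hotel -> take RIGHT -> hotel
i=1: L=india=BASE, R=alpha -> take RIGHT -> alpha
i=2: L=charlie R=charlie -> agree -> charlie
i=3: L=echo, R=delta=BASE -> take LEFT -> echo
i=4: L=alpha R=alpha -> agree -> alpha
Conflict count: 0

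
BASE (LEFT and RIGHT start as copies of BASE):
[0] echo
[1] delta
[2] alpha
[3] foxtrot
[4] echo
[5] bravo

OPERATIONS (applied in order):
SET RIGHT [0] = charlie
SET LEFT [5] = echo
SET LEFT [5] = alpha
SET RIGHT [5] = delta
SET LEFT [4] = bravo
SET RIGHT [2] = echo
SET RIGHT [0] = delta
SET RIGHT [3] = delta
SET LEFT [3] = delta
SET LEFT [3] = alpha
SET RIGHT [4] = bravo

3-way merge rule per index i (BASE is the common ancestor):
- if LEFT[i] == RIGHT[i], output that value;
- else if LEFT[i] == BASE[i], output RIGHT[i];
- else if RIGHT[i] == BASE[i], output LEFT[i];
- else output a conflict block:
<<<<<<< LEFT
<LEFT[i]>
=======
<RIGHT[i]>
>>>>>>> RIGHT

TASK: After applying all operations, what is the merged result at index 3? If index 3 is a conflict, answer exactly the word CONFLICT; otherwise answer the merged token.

Answer: CONFLICT

Derivation:
Final LEFT:  [echo, delta, alpha, alpha, bravo, alpha]
Final RIGHT: [delta, delta, echo, delta, bravo, delta]
i=0: L=echo=BASE, R=delta -> take RIGHT -> delta
i=1: L=delta R=delta -> agree -> delta
i=2: L=alpha=BASE, R=echo -> take RIGHT -> echo
i=3: BASE=foxtrot L=alpha R=delta all differ -> CONFLICT
i=4: L=bravo R=bravo -> agree -> bravo
i=5: BASE=bravo L=alpha R=delta all differ -> CONFLICT
Index 3 -> CONFLICT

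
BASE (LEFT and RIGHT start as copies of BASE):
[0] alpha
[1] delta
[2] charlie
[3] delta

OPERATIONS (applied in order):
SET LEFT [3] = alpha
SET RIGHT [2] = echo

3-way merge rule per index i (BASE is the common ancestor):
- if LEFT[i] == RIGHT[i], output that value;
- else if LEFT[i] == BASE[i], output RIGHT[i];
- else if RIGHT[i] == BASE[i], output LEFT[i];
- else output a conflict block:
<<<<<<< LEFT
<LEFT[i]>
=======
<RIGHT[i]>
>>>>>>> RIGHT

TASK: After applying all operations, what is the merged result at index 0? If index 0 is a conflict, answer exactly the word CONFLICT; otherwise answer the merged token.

Answer: alpha

Derivation:
Final LEFT:  [alpha, delta, charlie, alpha]
Final RIGHT: [alpha, delta, echo, delta]
i=0: L=alpha R=alpha -> agree -> alpha
i=1: L=delta R=delta -> agree -> delta
i=2: L=charlie=BASE, R=echo -> take RIGHT -> echo
i=3: L=alpha, R=delta=BASE -> take LEFT -> alpha
Index 0 -> alpha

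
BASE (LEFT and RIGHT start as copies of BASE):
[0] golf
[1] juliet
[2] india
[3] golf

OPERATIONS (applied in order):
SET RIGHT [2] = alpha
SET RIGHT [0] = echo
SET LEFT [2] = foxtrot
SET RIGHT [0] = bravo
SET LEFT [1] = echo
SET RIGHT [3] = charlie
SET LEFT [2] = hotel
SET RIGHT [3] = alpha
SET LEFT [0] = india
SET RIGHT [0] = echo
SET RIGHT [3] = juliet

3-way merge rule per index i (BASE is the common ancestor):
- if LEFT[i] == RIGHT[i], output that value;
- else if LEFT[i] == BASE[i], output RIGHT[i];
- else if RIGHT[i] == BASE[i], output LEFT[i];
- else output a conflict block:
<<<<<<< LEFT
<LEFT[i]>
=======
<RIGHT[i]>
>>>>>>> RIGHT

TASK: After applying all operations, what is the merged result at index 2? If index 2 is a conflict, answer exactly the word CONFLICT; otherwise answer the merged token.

Answer: CONFLICT

Derivation:
Final LEFT:  [india, echo, hotel, golf]
Final RIGHT: [echo, juliet, alpha, juliet]
i=0: BASE=golf L=india R=echo all differ -> CONFLICT
i=1: L=echo, R=juliet=BASE -> take LEFT -> echo
i=2: BASE=india L=hotel R=alpha all differ -> CONFLICT
i=3: L=golf=BASE, R=juliet -> take RIGHT -> juliet
Index 2 -> CONFLICT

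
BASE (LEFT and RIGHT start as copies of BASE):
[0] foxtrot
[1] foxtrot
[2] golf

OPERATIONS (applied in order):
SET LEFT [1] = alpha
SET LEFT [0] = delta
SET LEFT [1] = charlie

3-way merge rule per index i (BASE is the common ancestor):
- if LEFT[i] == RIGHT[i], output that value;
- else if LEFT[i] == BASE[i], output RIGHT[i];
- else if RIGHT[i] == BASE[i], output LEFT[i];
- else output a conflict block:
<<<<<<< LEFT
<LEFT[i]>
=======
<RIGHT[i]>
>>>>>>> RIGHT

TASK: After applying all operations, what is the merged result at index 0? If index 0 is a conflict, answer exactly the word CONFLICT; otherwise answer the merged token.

Final LEFT:  [delta, charlie, golf]
Final RIGHT: [foxtrot, foxtrot, golf]
i=0: L=delta, R=foxtrot=BASE -> take LEFT -> delta
i=1: L=charlie, R=foxtrot=BASE -> take LEFT -> charlie
i=2: L=golf R=golf -> agree -> golf
Index 0 -> delta

Answer: delta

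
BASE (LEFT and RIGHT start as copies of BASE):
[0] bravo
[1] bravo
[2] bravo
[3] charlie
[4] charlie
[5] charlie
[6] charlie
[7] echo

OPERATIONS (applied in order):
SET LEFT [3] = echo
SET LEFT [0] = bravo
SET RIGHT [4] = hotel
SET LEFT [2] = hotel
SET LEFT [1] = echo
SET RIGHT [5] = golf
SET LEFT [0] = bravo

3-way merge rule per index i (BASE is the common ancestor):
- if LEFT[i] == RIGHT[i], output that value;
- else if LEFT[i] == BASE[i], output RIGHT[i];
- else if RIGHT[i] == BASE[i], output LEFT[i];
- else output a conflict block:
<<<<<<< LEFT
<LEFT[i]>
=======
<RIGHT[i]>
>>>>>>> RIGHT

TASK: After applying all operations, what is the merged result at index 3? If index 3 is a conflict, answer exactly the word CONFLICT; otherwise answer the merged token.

Final LEFT:  [bravo, echo, hotel, echo, charlie, charlie, charlie, echo]
Final RIGHT: [bravo, bravo, bravo, charlie, hotel, golf, charlie, echo]
i=0: L=bravo R=bravo -> agree -> bravo
i=1: L=echo, R=bravo=BASE -> take LEFT -> echo
i=2: L=hotel, R=bravo=BASE -> take LEFT -> hotel
i=3: L=echo, R=charlie=BASE -> take LEFT -> echo
i=4: L=charlie=BASE, R=hotel -> take RIGHT -> hotel
i=5: L=charlie=BASE, R=golf -> take RIGHT -> golf
i=6: L=charlie R=charlie -> agree -> charlie
i=7: L=echo R=echo -> agree -> echo
Index 3 -> echo

Answer: echo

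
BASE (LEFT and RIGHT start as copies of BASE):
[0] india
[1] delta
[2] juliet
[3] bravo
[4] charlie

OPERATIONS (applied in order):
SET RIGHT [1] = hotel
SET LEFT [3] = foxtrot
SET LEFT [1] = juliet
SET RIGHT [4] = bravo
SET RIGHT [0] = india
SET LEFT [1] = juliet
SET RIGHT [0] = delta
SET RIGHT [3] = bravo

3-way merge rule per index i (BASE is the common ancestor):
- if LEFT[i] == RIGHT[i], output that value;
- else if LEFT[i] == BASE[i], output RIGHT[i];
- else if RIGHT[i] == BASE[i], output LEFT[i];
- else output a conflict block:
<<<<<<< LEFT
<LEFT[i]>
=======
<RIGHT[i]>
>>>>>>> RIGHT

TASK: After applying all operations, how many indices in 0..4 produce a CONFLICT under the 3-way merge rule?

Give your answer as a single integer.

Final LEFT:  [india, juliet, juliet, foxtrot, charlie]
Final RIGHT: [delta, hotel, juliet, bravo, bravo]
i=0: L=india=BASE, R=delta -> take RIGHT -> delta
i=1: BASE=delta L=juliet R=hotel all differ -> CONFLICT
i=2: L=juliet R=juliet -> agree -> juliet
i=3: L=foxtrot, R=bravo=BASE -> take LEFT -> foxtrot
i=4: L=charlie=BASE, R=bravo -> take RIGHT -> bravo
Conflict count: 1

Answer: 1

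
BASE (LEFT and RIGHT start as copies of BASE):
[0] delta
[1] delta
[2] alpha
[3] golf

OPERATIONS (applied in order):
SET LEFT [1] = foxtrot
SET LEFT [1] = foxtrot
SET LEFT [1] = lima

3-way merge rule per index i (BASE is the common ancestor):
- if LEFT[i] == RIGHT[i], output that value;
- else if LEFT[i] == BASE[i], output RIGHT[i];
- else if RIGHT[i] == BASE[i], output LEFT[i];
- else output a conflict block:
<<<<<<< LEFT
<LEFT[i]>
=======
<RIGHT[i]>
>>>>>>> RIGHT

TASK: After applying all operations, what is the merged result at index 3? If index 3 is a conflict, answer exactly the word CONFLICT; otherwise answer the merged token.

Answer: golf

Derivation:
Final LEFT:  [delta, lima, alpha, golf]
Final RIGHT: [delta, delta, alpha, golf]
i=0: L=delta R=delta -> agree -> delta
i=1: L=lima, R=delta=BASE -> take LEFT -> lima
i=2: L=alpha R=alpha -> agree -> alpha
i=3: L=golf R=golf -> agree -> golf
Index 3 -> golf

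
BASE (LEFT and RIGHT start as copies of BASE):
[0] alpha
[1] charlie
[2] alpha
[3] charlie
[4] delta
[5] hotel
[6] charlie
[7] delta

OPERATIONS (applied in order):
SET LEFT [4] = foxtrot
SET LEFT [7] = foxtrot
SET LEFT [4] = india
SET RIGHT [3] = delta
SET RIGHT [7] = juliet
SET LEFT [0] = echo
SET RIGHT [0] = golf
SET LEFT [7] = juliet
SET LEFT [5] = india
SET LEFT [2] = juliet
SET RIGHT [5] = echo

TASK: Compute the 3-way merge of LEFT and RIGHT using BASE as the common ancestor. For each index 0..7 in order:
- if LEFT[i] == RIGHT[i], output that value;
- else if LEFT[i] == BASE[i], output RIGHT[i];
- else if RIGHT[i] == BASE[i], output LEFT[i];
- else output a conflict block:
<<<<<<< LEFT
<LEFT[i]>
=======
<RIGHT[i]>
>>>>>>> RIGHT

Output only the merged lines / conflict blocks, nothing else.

Answer: <<<<<<< LEFT
echo
=======
golf
>>>>>>> RIGHT
charlie
juliet
delta
india
<<<<<<< LEFT
india
=======
echo
>>>>>>> RIGHT
charlie
juliet

Derivation:
Final LEFT:  [echo, charlie, juliet, charlie, india, india, charlie, juliet]
Final RIGHT: [golf, charlie, alpha, delta, delta, echo, charlie, juliet]
i=0: BASE=alpha L=echo R=golf all differ -> CONFLICT
i=1: L=charlie R=charlie -> agree -> charlie
i=2: L=juliet, R=alpha=BASE -> take LEFT -> juliet
i=3: L=charlie=BASE, R=delta -> take RIGHT -> delta
i=4: L=india, R=delta=BASE -> take LEFT -> india
i=5: BASE=hotel L=india R=echo all differ -> CONFLICT
i=6: L=charlie R=charlie -> agree -> charlie
i=7: L=juliet R=juliet -> agree -> juliet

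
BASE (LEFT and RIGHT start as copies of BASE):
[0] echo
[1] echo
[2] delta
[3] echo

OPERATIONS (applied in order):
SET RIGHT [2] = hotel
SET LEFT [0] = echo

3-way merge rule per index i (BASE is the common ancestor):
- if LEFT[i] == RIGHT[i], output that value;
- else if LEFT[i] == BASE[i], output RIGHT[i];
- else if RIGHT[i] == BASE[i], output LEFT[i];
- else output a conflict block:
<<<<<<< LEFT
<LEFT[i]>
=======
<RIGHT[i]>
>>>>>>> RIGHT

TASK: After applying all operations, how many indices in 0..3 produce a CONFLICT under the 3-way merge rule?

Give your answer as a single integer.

Answer: 0

Derivation:
Final LEFT:  [echo, echo, delta, echo]
Final RIGHT: [echo, echo, hotel, echo]
i=0: L=echo R=echo -> agree -> echo
i=1: L=echo R=echo -> agree -> echo
i=2: L=delta=BASE, R=hotel -> take RIGHT -> hotel
i=3: L=echo R=echo -> agree -> echo
Conflict count: 0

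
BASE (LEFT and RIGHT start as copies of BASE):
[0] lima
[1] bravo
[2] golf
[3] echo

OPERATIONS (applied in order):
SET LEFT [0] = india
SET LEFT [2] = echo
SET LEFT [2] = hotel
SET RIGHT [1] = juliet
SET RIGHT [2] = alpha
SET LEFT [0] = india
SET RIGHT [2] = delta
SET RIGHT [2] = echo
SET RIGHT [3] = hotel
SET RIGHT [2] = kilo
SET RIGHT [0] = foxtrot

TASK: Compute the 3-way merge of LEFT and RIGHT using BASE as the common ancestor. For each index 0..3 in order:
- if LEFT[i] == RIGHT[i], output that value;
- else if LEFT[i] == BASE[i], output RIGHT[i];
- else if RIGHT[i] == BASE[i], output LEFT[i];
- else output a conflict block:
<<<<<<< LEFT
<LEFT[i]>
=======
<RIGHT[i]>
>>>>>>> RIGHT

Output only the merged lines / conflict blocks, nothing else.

Answer: <<<<<<< LEFT
india
=======
foxtrot
>>>>>>> RIGHT
juliet
<<<<<<< LEFT
hotel
=======
kilo
>>>>>>> RIGHT
hotel

Derivation:
Final LEFT:  [india, bravo, hotel, echo]
Final RIGHT: [foxtrot, juliet, kilo, hotel]
i=0: BASE=lima L=india R=foxtrot all differ -> CONFLICT
i=1: L=bravo=BASE, R=juliet -> take RIGHT -> juliet
i=2: BASE=golf L=hotel R=kilo all differ -> CONFLICT
i=3: L=echo=BASE, R=hotel -> take RIGHT -> hotel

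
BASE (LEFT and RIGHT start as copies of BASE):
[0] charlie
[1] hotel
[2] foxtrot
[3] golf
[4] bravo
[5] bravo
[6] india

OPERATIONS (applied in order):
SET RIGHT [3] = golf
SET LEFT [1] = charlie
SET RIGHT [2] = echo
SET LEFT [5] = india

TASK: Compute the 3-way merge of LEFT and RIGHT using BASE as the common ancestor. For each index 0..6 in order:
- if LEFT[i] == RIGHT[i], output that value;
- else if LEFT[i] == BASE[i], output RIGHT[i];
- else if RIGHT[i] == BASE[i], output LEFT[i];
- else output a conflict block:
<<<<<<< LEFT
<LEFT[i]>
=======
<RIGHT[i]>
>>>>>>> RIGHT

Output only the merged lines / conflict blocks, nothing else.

Answer: charlie
charlie
echo
golf
bravo
india
india

Derivation:
Final LEFT:  [charlie, charlie, foxtrot, golf, bravo, india, india]
Final RIGHT: [charlie, hotel, echo, golf, bravo, bravo, india]
i=0: L=charlie R=charlie -> agree -> charlie
i=1: L=charlie, R=hotel=BASE -> take LEFT -> charlie
i=2: L=foxtrot=BASE, R=echo -> take RIGHT -> echo
i=3: L=golf R=golf -> agree -> golf
i=4: L=bravo R=bravo -> agree -> bravo
i=5: L=india, R=bravo=BASE -> take LEFT -> india
i=6: L=india R=india -> agree -> india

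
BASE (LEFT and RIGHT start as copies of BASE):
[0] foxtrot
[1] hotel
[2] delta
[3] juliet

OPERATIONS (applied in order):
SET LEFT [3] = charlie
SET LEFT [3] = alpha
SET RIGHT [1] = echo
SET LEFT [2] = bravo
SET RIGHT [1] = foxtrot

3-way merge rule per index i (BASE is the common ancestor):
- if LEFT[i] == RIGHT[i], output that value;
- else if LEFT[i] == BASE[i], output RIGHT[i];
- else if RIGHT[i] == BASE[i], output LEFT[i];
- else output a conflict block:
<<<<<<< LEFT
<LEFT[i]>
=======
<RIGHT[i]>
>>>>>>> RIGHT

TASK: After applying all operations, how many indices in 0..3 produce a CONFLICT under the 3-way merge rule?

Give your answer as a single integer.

Final LEFT:  [foxtrot, hotel, bravo, alpha]
Final RIGHT: [foxtrot, foxtrot, delta, juliet]
i=0: L=foxtrot R=foxtrot -> agree -> foxtrot
i=1: L=hotel=BASE, R=foxtrot -> take RIGHT -> foxtrot
i=2: L=bravo, R=delta=BASE -> take LEFT -> bravo
i=3: L=alpha, R=juliet=BASE -> take LEFT -> alpha
Conflict count: 0

Answer: 0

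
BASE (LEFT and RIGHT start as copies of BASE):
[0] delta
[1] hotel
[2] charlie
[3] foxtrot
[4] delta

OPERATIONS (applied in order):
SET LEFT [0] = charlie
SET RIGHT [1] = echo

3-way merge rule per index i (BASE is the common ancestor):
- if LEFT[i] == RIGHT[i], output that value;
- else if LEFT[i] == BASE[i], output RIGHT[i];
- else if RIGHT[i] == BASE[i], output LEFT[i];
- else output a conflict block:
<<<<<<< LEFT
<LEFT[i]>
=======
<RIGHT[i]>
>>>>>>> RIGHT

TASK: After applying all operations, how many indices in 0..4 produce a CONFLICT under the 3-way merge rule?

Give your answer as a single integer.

Final LEFT:  [charlie, hotel, charlie, foxtrot, delta]
Final RIGHT: [delta, echo, charlie, foxtrot, delta]
i=0: L=charlie, R=delta=BASE -> take LEFT -> charlie
i=1: L=hotel=BASE, R=echo -> take RIGHT -> echo
i=2: L=charlie R=charlie -> agree -> charlie
i=3: L=foxtrot R=foxtrot -> agree -> foxtrot
i=4: L=delta R=delta -> agree -> delta
Conflict count: 0

Answer: 0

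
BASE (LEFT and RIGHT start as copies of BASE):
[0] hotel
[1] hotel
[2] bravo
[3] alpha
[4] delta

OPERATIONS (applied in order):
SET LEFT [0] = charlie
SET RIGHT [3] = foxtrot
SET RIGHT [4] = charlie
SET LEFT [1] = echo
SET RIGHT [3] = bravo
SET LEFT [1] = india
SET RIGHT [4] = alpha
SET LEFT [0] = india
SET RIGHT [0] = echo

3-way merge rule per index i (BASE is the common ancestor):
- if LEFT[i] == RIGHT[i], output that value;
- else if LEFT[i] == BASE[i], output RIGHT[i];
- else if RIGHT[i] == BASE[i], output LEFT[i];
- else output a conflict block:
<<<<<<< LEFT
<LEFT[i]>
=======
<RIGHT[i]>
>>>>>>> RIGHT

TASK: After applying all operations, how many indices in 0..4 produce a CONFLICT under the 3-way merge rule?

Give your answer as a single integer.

Answer: 1

Derivation:
Final LEFT:  [india, india, bravo, alpha, delta]
Final RIGHT: [echo, hotel, bravo, bravo, alpha]
i=0: BASE=hotel L=india R=echo all differ -> CONFLICT
i=1: L=india, R=hotel=BASE -> take LEFT -> india
i=2: L=bravo R=bravo -> agree -> bravo
i=3: L=alpha=BASE, R=bravo -> take RIGHT -> bravo
i=4: L=delta=BASE, R=alpha -> take RIGHT -> alpha
Conflict count: 1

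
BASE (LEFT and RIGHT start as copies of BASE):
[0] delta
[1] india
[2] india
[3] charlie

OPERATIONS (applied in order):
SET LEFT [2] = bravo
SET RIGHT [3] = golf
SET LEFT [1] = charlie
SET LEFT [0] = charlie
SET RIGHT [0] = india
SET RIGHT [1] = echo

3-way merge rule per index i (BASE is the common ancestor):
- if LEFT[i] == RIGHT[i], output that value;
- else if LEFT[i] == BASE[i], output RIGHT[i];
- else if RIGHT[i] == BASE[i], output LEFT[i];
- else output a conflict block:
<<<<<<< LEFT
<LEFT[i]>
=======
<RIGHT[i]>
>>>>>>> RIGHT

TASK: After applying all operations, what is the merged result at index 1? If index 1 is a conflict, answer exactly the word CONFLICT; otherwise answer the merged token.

Final LEFT:  [charlie, charlie, bravo, charlie]
Final RIGHT: [india, echo, india, golf]
i=0: BASE=delta L=charlie R=india all differ -> CONFLICT
i=1: BASE=india L=charlie R=echo all differ -> CONFLICT
i=2: L=bravo, R=india=BASE -> take LEFT -> bravo
i=3: L=charlie=BASE, R=golf -> take RIGHT -> golf
Index 1 -> CONFLICT

Answer: CONFLICT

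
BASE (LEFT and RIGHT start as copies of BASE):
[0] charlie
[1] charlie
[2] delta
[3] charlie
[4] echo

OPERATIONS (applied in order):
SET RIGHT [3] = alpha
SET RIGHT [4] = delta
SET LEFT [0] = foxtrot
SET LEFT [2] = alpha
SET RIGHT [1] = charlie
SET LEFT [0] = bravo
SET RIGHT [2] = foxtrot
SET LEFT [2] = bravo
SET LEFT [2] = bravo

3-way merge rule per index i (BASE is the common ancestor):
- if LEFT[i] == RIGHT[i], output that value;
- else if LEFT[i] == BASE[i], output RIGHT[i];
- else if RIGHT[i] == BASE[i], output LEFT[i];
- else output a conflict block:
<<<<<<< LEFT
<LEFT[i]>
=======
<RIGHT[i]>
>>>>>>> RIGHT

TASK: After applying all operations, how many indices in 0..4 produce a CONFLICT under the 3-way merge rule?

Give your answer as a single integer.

Answer: 1

Derivation:
Final LEFT:  [bravo, charlie, bravo, charlie, echo]
Final RIGHT: [charlie, charlie, foxtrot, alpha, delta]
i=0: L=bravo, R=charlie=BASE -> take LEFT -> bravo
i=1: L=charlie R=charlie -> agree -> charlie
i=2: BASE=delta L=bravo R=foxtrot all differ -> CONFLICT
i=3: L=charlie=BASE, R=alpha -> take RIGHT -> alpha
i=4: L=echo=BASE, R=delta -> take RIGHT -> delta
Conflict count: 1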